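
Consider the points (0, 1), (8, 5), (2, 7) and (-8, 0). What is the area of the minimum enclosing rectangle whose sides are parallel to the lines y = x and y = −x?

115.5

In coordinates u = x + y, v = x − y the rectangle is axis-aligned; the map (x,y)→(u,v) scales areas by 2.
u-values: 1, 13, 9, -8; range = 13 − (-8) = 21.
v-values: -1, 3, -5, -8; range = 3 − (-8) = 11.
Area = (21 × 11) / 2 = 115.5.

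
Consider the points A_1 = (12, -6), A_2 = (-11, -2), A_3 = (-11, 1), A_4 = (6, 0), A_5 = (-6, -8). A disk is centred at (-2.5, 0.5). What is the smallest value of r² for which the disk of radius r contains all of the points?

252.5

The required radius is the distance from (-2.5, 0.5) to the farthest point.
Squared distances: 252.5, 78.5, 72.5, 72.5, 84.5.
Maximum is 252.5, attained at A_1.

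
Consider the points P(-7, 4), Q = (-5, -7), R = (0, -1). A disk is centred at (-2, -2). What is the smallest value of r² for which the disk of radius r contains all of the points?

61

The required radius is the distance from (-2, -2) to the farthest point.
Squared distances: 61, 34, 5.
Maximum is 61, attained at P.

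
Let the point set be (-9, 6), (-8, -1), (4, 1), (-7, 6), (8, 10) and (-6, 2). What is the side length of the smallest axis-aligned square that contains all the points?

The bounding box has width 17 and height 11.
An axis-aligned square enclosing the set must have side ≥ max(width, height).
So the minimum side is max(17, 11) = 17.

17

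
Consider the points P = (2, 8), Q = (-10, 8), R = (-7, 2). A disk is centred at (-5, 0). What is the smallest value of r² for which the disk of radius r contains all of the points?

113

The required radius is the distance from (-5, 0) to the farthest point.
Squared distances: 113, 89, 8.
Maximum is 113, attained at P.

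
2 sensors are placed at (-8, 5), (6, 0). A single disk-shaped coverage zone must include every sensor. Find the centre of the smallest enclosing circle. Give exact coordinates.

The smallest circle enclosing two points has them as diameter endpoints.
Centre = midpoint = (-1, 2.5); r² = |(-8, 5)−(6, 0)|²/4 = 221/4 = 55.25.
Centre = (-1, 2.5).

(-1, 2.5)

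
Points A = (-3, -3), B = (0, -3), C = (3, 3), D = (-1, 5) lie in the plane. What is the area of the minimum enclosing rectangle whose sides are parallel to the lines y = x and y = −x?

54

In coordinates u = x + y, v = x − y the rectangle is axis-aligned; the map (x,y)→(u,v) scales areas by 2.
u-values: -6, -3, 6, 4; range = 6 − (-6) = 12.
v-values: 0, 3, 0, -6; range = 3 − (-6) = 9.
Area = (12 × 9) / 2 = 54.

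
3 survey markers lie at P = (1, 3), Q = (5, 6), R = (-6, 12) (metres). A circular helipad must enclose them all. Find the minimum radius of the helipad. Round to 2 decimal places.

6.26

Side lengths²: PQ² = 25, PR² = 130, QR² = 157.
Since QR² = 157 ≥ 130 + 25 = 155, the angle opposite QR is not acute, so the smallest enclosing circle has QR as diameter.
Centre = midpoint of QR = (-0.5, 9), r² = 157/4 = 39.25.
r = √(39.25) ≈ 6.26.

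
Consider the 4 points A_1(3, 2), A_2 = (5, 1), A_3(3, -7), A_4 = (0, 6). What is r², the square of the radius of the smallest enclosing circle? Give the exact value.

The farthest pair is A_3–A_4 with squared distance 178. The circle on this segment as diameter has centre (1.5, -0.5) and r² = 178/4 = 44.5.
Check A_1: distance² to centre = 8.5 ≤ 44.5, so it lies inside.
All remaining points lie in this disk, and no smaller disk contains both endpoints, so this is the minimum enclosing circle.

44.5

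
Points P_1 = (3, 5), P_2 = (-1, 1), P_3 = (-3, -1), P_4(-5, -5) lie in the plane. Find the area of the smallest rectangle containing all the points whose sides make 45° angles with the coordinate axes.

In coordinates u = x + y, v = x − y the rectangle is axis-aligned; the map (x,y)→(u,v) scales areas by 2.
u-values: 8, 0, -4, -10; range = 8 − (-10) = 18.
v-values: -2, -2, -2, 0; range = 0 − (-2) = 2.
Area = (18 × 2) / 2 = 18.

18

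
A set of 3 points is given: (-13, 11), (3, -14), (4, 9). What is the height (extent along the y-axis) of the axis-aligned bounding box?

25

max y = 11, min y = -14, so height = 25.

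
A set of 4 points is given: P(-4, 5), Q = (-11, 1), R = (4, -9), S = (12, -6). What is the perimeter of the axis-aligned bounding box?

Width = max x − min x = 12 − (-11) = 23.
Height = max y − min y = 5 − (-9) = 14.
Perimeter = 2(23 + 14) = 74.

74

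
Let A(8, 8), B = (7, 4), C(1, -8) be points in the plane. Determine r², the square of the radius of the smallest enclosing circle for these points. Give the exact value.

76.25

Side lengths²: AB² = 17, AC² = 305, BC² = 180.
Since AC² = 305 ≥ 180 + 17 = 197, the angle opposite AC is not acute, so the smallest enclosing circle has AC as diameter.
Centre = midpoint of AC = (4.5, 0), r² = 305/4 = 76.25.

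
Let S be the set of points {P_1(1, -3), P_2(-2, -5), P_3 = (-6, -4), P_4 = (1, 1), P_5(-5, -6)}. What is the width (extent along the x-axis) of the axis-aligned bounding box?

7

max x = 1, min x = -6, so width = 7.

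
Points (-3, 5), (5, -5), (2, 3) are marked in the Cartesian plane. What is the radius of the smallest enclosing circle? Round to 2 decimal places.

Call the three points A, B, C in the order given.
Side lengths²: AB² = 164, AC² = 29, BC² = 73.
Since AB² = 164 ≥ 73 + 29 = 102, the angle opposite AB is not acute, so the smallest enclosing circle has AB as diameter.
Centre = midpoint of AB = (1, 0), r² = 164/4 = 41.
r = √41 ≈ 6.40.

6.40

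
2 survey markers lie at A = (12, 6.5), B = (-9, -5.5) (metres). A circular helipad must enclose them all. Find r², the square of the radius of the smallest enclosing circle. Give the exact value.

The smallest circle enclosing two points has them as diameter endpoints.
Centre = midpoint = (1.5, 0.5); r² = |AB|²/4 = 585/4 = 146.25.

146.25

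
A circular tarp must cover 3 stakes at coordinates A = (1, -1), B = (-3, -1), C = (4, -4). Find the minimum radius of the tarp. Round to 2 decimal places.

3.81

Side lengths²: AB² = 16, AC² = 18, BC² = 58.
Since BC² = 58 ≥ 18 + 16 = 34, the angle opposite BC is not acute, so the smallest enclosing circle has BC as diameter.
Centre = midpoint of BC = (0.5, -2.5), r² = 58/4 = 14.5.
r = √(14.5) ≈ 3.81.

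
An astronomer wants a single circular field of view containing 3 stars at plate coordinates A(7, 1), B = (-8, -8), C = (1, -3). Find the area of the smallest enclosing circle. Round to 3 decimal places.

240.332

Side lengths²: AB² = 306, AC² = 52, BC² = 106.
Since AB² = 306 ≥ 106 + 52 = 158, the angle opposite AB is not acute, so the smallest enclosing circle has AB as diameter.
Centre = midpoint of AB = (-0.5, -3.5), r² = 306/4 = 76.5.
Area = π·r² = π·76.5 ≈ 240.332.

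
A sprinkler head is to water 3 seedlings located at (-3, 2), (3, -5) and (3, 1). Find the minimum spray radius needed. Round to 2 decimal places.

Call the three points A, B, C in the order given.
Side lengths²: AB² = 85, AC² = 37, BC² = 36.
Since AB² = 85 ≥ 37 + 36 = 73, the angle opposite AB is not acute, so the smallest enclosing circle has AB as diameter.
Centre = midpoint of AB = (0, -1.5), r² = 85/4 = 21.25.
r = √(21.25) ≈ 4.61.

4.61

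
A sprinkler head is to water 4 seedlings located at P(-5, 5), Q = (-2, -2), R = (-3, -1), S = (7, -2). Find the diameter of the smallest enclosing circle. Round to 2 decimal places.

The farthest pair is P–S with squared distance 193. The circle on this segment as diameter has centre (1, 1.5) and r² = 193/4 = 48.25.
Check Q: distance² to centre = 21.25 ≤ 48.25, so it lies inside.
All remaining points lie in this disk, and no smaller disk contains both endpoints, so this is the minimum enclosing circle.
Diameter = 2r = 2√(48.25) ≈ 13.89.

13.89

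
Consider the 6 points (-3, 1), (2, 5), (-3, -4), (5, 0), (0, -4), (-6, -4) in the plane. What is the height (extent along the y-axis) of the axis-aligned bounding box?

max y = 5, min y = -4, so height = 9.

9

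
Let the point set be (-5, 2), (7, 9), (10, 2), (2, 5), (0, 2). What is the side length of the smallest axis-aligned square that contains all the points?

15

The bounding box has width 15 and height 7.
An axis-aligned square enclosing the set must have side ≥ max(width, height).
So the minimum side is max(15, 7) = 15.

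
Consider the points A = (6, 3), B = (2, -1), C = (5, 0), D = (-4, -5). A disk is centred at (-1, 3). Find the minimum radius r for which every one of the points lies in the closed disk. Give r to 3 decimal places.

The required radius is the distance from (-1, 3) to the farthest point.
Squared distances: 49, 25, 45, 73.
Maximum is 73, attained at D.
r = √73 ≈ 8.544.

8.544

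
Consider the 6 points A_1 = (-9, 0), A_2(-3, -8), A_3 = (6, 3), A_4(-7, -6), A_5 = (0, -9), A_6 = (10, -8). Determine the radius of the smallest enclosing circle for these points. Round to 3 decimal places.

10.308

By Welzl's lemma the MEC is supported by two points (diametrically opposite) or three points (on a circumcircle).
The farthest pair is A_1–A_6 with squared distance 425. The circle on this segment as diameter has centre (0.5, -4) and r² = 425/4 = 106.25.
Check A_2: distance² to centre = 28.25 ≤ 106.25, so it lies inside.
All remaining points lie in this disk, and no smaller disk contains both endpoints, so this is the minimum enclosing circle.
r = √(106.25) ≈ 10.308.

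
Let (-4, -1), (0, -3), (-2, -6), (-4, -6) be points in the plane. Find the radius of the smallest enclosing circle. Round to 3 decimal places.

The minimum enclosing circle is determined by three boundary points: (-4, -1), (0, -3), (-4, -6).
Their circumcentre is (-2.75, -3.5) with r² = 7.8125.
The farthest remaining point (-2, -6) is at distance² 6.8125 ≤ 7.8125.
r = √(7.8125) ≈ 2.795.

2.795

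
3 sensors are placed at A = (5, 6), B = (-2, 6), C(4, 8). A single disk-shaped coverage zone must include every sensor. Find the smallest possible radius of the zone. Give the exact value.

3.5

Side lengths²: AB² = 49, AC² = 5, BC² = 40.
Since AB² = 49 ≥ 40 + 5 = 45, the angle opposite AB is not acute, so the smallest enclosing circle has AB as diameter.
Centre = midpoint of AB = (1.5, 6), r² = 49/4 = 12.25.
r = √(12.25) = 3.5.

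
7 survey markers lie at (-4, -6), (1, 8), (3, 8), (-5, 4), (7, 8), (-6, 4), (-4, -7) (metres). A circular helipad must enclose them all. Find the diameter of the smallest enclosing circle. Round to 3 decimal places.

A smallest enclosing disk is always determined by at most three of the input points on its boundary.
The farthest pair is (7, 8)–(-4, -7) with squared distance 346. The circle on this segment as diameter has centre (1.5, 0.5) and r² = 346/4 = 86.5.
Check (-4, -6): distance² to centre = 72.5 ≤ 86.5, so it lies inside.
All remaining points lie in this disk, and no smaller disk contains both endpoints, so this is the minimum enclosing circle.
Diameter = 2r = 2√(86.5) ≈ 18.601.

18.601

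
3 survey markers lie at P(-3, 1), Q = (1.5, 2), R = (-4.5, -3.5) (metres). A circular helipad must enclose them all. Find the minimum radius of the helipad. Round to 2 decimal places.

4.07

Side lengths²: PQ² = 21.25, PR² = 22.5, QR² = 66.25.
Since QR² = 66.25 ≥ 22.5 + 21.25 = 43.75, the angle opposite QR is not acute, so the smallest enclosing circle has QR as diameter.
Centre = midpoint of QR = (-1.5, -0.75), r² = 66.25/4 = 16.5625.
r = √(16.5625) ≈ 4.07.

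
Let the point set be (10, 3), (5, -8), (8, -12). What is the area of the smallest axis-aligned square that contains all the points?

The bounding box has width 5 and height 15.
An axis-aligned square enclosing the set must have side ≥ max(width, height).
So the minimum side is max(5, 15) = 15.
Area = 15² = 225.

225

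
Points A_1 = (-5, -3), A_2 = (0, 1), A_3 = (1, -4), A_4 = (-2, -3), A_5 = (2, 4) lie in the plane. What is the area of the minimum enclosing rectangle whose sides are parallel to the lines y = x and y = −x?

49

In coordinates u = x + y, v = x − y the rectangle is axis-aligned; the map (x,y)→(u,v) scales areas by 2.
u-values: -8, 1, -3, -5, 6; range = 6 − (-8) = 14.
v-values: -2, -1, 5, 1, -2; range = 5 − (-2) = 7.
Area = (14 × 7) / 2 = 49.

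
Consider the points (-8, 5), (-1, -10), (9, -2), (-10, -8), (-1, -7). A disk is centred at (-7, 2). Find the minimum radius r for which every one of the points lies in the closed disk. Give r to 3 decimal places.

16.492

The required radius is the distance from (-7, 2) to the farthest point.
Squared distances: 10, 180, 272, 109, 117.
Maximum is 272, attained at (9, -2).
r = √272 ≈ 16.492.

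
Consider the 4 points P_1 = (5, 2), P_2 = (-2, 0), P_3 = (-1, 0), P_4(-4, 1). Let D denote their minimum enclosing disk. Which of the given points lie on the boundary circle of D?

P_1, P_4

By Welzl's lemma the MEC is supported by two points (diametrically opposite) or three points (on a circumcircle).
The farthest pair is P_1–P_4 with squared distance 82. The circle on this segment as diameter has centre (0.5, 1.5) and r² = 82/4 = 20.5.
Check P_2: distance² to centre = 8.5 ≤ 20.5, so it lies inside.
All remaining points lie in this disk, and no smaller disk contains both endpoints, so this is the minimum enclosing circle.
The points at distance exactly r from the centre are P_1, P_4 — 2 points.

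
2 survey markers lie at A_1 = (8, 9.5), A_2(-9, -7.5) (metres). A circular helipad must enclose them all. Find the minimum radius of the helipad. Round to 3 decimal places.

The smallest circle enclosing two points has them as diameter endpoints.
Centre = midpoint = (-0.5, 1); r² = |A_1A_2|²/4 = 578/4 = 144.5.
r = √(144.5) ≈ 12.021.

12.021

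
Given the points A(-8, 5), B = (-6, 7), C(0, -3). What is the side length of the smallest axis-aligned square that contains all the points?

The bounding box has width 8 and height 10.
An axis-aligned square enclosing the set must have side ≥ max(width, height).
So the minimum side is max(8, 10) = 10.

10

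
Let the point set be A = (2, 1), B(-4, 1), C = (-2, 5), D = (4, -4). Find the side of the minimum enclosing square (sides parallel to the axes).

The bounding box has width 8 and height 9.
An axis-aligned square enclosing the set must have side ≥ max(width, height).
So the minimum side is max(8, 9) = 9.

9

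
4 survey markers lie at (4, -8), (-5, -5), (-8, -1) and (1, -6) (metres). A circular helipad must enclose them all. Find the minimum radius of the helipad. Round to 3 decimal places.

The farthest pair is (4, -8)–(-8, -1) with squared distance 193. The circle on this segment as diameter has centre (-2, -4.5) and r² = 193/4 = 48.25.
Check (-5, -5): distance² to centre = 9.25 ≤ 48.25, so it lies inside.
All remaining points lie in this disk, and no smaller disk contains both endpoints, so this is the minimum enclosing circle.
r = √(48.25) ≈ 6.946.

6.946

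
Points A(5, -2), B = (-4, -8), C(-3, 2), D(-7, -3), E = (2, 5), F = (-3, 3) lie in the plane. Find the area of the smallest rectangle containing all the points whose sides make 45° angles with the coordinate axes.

123.5

In coordinates u = x + y, v = x − y the rectangle is axis-aligned; the map (x,y)→(u,v) scales areas by 2.
u-values: 3, -12, -1, -10, 7, 0; range = 7 − (-12) = 19.
v-values: 7, 4, -5, -4, -3, -6; range = 7 − (-6) = 13.
Area = (19 × 13) / 2 = 123.5.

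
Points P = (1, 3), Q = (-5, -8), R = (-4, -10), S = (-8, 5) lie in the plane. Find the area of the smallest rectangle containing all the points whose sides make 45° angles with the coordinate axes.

171

In coordinates u = x + y, v = x − y the rectangle is axis-aligned; the map (x,y)→(u,v) scales areas by 2.
u-values: 4, -13, -14, -3; range = 4 − (-14) = 18.
v-values: -2, 3, 6, -13; range = 6 − (-13) = 19.
Area = (18 × 19) / 2 = 171.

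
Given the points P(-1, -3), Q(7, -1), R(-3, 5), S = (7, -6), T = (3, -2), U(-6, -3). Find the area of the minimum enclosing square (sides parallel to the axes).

The bounding box has width 13 and height 11.
An axis-aligned square enclosing the set must have side ≥ max(width, height).
So the minimum side is max(13, 11) = 13.
Area = 13² = 169.

169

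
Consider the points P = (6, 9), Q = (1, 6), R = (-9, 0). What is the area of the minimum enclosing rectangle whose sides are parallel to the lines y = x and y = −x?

In coordinates u = x + y, v = x − y the rectangle is axis-aligned; the map (x,y)→(u,v) scales areas by 2.
u-values: 15, 7, -9; range = 15 − (-9) = 24.
v-values: -3, -5, -9; range = -3 − (-9) = 6.
Area = (24 × 6) / 2 = 72.

72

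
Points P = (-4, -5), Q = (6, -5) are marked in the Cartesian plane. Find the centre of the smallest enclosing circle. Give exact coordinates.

The smallest circle enclosing two points has them as diameter endpoints.
Centre = midpoint = (1, -5); r² = |PQ|²/4 = 100/4 = 25.
Centre = (1, -5).

(1, -5)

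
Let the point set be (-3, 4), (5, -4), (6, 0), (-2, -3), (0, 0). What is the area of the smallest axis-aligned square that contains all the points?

81

The bounding box has width 9 and height 8.
An axis-aligned square enclosing the set must have side ≥ max(width, height).
So the minimum side is max(9, 8) = 9.
Area = 9² = 81.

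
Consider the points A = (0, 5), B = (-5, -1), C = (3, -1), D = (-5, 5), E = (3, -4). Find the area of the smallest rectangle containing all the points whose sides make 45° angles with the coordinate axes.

93.5

In coordinates u = x + y, v = x − y the rectangle is axis-aligned; the map (x,y)→(u,v) scales areas by 2.
u-values: 5, -6, 2, 0, -1; range = 5 − (-6) = 11.
v-values: -5, -4, 4, -10, 7; range = 7 − (-10) = 17.
Area = (11 × 17) / 2 = 93.5.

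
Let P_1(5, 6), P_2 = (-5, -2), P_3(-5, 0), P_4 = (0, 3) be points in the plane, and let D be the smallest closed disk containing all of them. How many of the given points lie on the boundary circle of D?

The minimum enclosing circle of a finite set is fixed by two of the points (as a diameter) or three (as a circumcircle).
The farthest pair is P_1–P_2 with squared distance 164. The circle on this segment as diameter has centre (0, 2) and r² = 164/4 = 41.
Check P_3: distance² to centre = 29 ≤ 41, so it lies inside.
All remaining points lie in this disk, and no smaller disk contains both endpoints, so this is the minimum enclosing circle.
The points at distance exactly r from the centre are P_1, P_2 — 2 points.

2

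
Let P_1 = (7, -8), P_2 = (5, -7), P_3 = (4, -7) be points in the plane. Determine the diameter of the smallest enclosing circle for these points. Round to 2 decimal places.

3.16

Side lengths²: P_1P_2² = 5, P_1P_3² = 10, P_2P_3² = 1.
Since P_1P_3² = 10 ≥ 5 + 1 = 6, the angle opposite P_1P_3 is not acute, so the smallest enclosing circle has P_1P_3 as diameter.
Centre = midpoint of P_1P_3 = (5.5, -7.5), r² = 10/4 = 2.5.
Diameter = 2r = 2√(2.5) ≈ 3.16.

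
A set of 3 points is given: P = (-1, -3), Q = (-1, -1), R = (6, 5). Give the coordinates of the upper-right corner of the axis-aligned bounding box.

x-range [-1, 6], y-range [-3, 5].
The upper-right corner is (6, 5).

(6, 5)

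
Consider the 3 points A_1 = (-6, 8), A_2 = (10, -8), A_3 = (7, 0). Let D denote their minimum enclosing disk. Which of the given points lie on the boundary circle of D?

Side lengths²: A_1A_2² = 512, A_1A_3² = 233, A_2A_3² = 73.
Since A_1A_2² = 512 ≥ 233 + 73 = 306, the angle opposite A_1A_2 is not acute, so the smallest enclosing circle has A_1A_2 as diameter.
Centre = midpoint of A_1A_2 = (2, 0), r² = 512/4 = 128.
The points at distance exactly r from the centre are A_1, A_2 — 2 points.

A_1, A_2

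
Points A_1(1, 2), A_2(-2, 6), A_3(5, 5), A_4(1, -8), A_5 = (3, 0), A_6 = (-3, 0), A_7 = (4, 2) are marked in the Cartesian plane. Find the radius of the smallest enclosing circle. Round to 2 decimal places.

The minimum enclosing circle is determined by three boundary points: A_2, A_3, A_4.
Their circumcentre is (23/38, -29/38) with r² = 37925/722.
The farthest remaining point A_7 is at distance² 13833/722 ≤ 37925/722.
r = √(37925/722) ≈ 7.25.

7.25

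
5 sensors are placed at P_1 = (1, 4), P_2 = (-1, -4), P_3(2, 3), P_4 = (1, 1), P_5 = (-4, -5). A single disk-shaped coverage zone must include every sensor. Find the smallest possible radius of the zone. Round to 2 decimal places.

A smallest enclosing disk is always determined by at most three of the input points on its boundary.
The farthest pair is P_1–P_5 with squared distance 106. The circle on this segment as diameter has centre (-1.5, -0.5) and r² = 106/4 = 26.5.
Check P_2: distance² to centre = 12.5 ≤ 26.5, so it lies inside.
All remaining points lie in this disk, and no smaller disk contains both endpoints, so this is the minimum enclosing circle.
r = √(26.5) ≈ 5.15.

5.15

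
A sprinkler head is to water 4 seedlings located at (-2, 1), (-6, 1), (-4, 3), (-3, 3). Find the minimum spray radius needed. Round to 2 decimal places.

The minimum enclosing circle of a finite set is fixed by two of the points (as a diameter) or three (as a circumcircle).
The minimum enclosing circle is determined by three boundary points: (-2, 1), (-6, 1), (-3, 3).
Their circumcentre is (-4, 1.25) with r² = 4.0625.
The farthest remaining point (-4, 3) is at distance² 3.0625 ≤ 4.0625.
r = √(4.0625) ≈ 2.02.

2.02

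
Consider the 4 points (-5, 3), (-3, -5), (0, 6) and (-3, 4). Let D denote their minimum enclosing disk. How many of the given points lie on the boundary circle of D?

A smallest enclosing disk is always determined by at most three of the input points on its boundary.
The farthest pair is (-3, -5)–(0, 6) with squared distance 130. The circle on this segment as diameter has centre (-1.5, 0.5) and r² = 130/4 = 32.5.
Check (-5, 3): distance² to centre = 18.5 ≤ 32.5, so it lies inside.
All remaining points lie in this disk, and no smaller disk contains both endpoints, so this is the minimum enclosing circle.
The points at distance exactly r from the centre are (-3, -5), (0, 6) — 2 points.

2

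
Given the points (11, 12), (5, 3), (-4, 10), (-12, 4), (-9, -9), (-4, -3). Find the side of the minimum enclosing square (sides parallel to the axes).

23

The bounding box has width 23 and height 21.
An axis-aligned square enclosing the set must have side ≥ max(width, height).
So the minimum side is max(23, 21) = 23.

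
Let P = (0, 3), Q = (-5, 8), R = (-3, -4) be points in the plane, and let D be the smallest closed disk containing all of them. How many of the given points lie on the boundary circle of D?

Side lengths²: PQ² = 50, PR² = 58, QR² = 148.
Since QR² = 148 ≥ 58 + 50 = 108, the angle opposite QR is not acute, so the smallest enclosing circle has QR as diameter.
Centre = midpoint of QR = (-4, 2), r² = 148/4 = 37.
The points at distance exactly r from the centre are Q, R — 2 points.

2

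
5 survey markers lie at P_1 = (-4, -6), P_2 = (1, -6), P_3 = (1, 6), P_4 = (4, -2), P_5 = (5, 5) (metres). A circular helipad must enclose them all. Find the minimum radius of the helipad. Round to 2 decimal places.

By Welzl's lemma the MEC is supported by two points (diametrically opposite) or three points (on a circumcircle).
The farthest pair is P_1–P_5 with squared distance 202. The circle on this segment as diameter has centre (0.5, -0.5) and r² = 202/4 = 50.5.
Check P_2: distance² to centre = 30.5 ≤ 50.5, so it lies inside.
All remaining points lie in this disk, and no smaller disk contains both endpoints, so this is the minimum enclosing circle.
r = √(50.5) ≈ 7.11.

7.11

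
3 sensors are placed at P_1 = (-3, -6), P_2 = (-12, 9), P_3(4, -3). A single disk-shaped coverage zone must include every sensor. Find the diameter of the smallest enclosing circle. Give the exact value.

20

Side lengths²: P_1P_2² = 306, P_1P_3² = 58, P_2P_3² = 400.
Since P_2P_3² = 400 ≥ 306 + 58 = 364, the angle opposite P_2P_3 is not acute, so the smallest enclosing circle has P_2P_3 as diameter.
Centre = midpoint of P_2P_3 = (-4, 3), r² = 400/4 = 100.
Diameter = 2r = 2√100 = 20.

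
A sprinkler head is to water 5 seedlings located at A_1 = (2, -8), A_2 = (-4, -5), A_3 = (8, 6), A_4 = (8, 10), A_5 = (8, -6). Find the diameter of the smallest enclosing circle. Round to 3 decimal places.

19.404

A smallest enclosing disk is always determined by at most three of the input points on its boundary.
The minimum enclosing circle is determined by three boundary points: A_1, A_2, A_4.
Their circumcentre is (43/14, 23/14) with r² = 9225/98.
The farthest remaining point A_5 is at distance² 8105/98 ≤ 9225/98.
Diameter = 2r = 2√(9225/98) ≈ 19.404.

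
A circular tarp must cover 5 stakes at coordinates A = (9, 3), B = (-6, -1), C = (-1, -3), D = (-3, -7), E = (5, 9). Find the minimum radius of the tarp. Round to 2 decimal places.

A smallest enclosing disk is always determined by at most three of the input points on its boundary.
The farthest pair is D–E with squared distance 320. The circle on this segment as diameter has centre (1, 1) and r² = 320/4 = 80.
Check A: distance² to centre = 68 ≤ 80, so it lies inside.
All remaining points lie in this disk, and no smaller disk contains both endpoints, so this is the minimum enclosing circle.
r = √80 ≈ 8.94.

8.94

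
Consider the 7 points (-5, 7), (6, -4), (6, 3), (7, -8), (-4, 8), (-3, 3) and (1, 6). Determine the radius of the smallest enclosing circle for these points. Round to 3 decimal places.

9.708

The farthest pair is (7, -8)–(-4, 8) with squared distance 377. The circle on this segment as diameter has centre (1.5, 0) and r² = 377/4 = 94.25.
Check (-5, 7): distance² to centre = 91.25 ≤ 94.25, so it lies inside.
All remaining points lie in this disk, and no smaller disk contains both endpoints, so this is the minimum enclosing circle.
r = √(94.25) ≈ 9.708.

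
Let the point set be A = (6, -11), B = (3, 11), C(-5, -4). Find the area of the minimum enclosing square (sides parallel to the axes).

484

The bounding box has width 11 and height 22.
An axis-aligned square enclosing the set must have side ≥ max(width, height).
So the minimum side is max(11, 22) = 22.
Area = 22² = 484.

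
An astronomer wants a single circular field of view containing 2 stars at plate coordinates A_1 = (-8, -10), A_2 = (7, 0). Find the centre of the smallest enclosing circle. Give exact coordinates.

The smallest circle enclosing two points has them as diameter endpoints.
Centre = midpoint = (-0.5, -5); r² = |A_1A_2|²/4 = 325/4 = 81.25.
Centre = (-0.5, -5).

(-0.5, -5)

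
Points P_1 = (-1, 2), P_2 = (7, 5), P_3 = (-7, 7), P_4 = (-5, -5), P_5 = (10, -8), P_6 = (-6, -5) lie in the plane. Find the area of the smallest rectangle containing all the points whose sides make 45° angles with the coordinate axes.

368

In coordinates u = x + y, v = x − y the rectangle is axis-aligned; the map (x,y)→(u,v) scales areas by 2.
u-values: 1, 12, 0, -10, 2, -11; range = 12 − (-11) = 23.
v-values: -3, 2, -14, 0, 18, -1; range = 18 − (-14) = 32.
Area = (23 × 32) / 2 = 368.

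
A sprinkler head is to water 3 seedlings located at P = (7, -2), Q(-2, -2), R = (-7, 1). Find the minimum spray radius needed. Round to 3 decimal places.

Side lengths²: PQ² = 81, PR² = 205, QR² = 34.
Since PR² = 205 ≥ 81 + 34 = 115, the angle opposite PR is not acute, so the smallest enclosing circle has PR as diameter.
Centre = midpoint of PR = (0, -0.5), r² = 205/4 = 51.25.
r = √(51.25) ≈ 7.159.

7.159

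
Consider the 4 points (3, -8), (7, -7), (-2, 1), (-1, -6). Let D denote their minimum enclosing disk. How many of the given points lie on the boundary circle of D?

A smallest enclosing disk is always determined by at most three of the input points on its boundary.
The farthest pair is (7, -7)–(-2, 1) with squared distance 145. The circle on this segment as diameter has centre (2.5, -3) and r² = 145/4 = 36.25.
Check (3, -8): distance² to centre = 25.25 ≤ 36.25, so it lies inside.
All remaining points lie in this disk, and no smaller disk contains both endpoints, so this is the minimum enclosing circle.
The points at distance exactly r from the centre are (7, -7), (-2, 1) — 2 points.

2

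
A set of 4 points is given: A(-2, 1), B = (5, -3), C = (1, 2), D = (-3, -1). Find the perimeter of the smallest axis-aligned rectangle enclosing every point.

Width = max x − min x = 5 − (-3) = 8.
Height = max y − min y = 2 − (-3) = 5.
Perimeter = 2(8 + 5) = 26.

26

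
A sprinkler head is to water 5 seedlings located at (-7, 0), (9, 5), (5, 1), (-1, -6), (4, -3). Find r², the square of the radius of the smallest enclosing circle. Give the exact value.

The minimum enclosing circle of a finite set is fixed by two of the points (as a diameter) or three (as a circumcircle).
The minimum enclosing circle is determined by three boundary points: (-7, 0), (9, 5), (-1, -6).
Their circumcentre is (47/42, 89/42) with r² = 62101/882.
The farthest remaining point (4, -3) is at distance² 30433/882 ≤ 62101/882.

62101/882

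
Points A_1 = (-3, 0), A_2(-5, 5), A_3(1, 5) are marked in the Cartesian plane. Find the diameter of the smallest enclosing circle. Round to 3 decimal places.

6.896

Side lengths²: A_1A_2² = 29, A_1A_3² = 41, A_2A_3² = 36.
Since A_1A_3² = 41 < 36 + 29 = 65, the triangle is acute, so the smallest enclosing circle is the circumcircle.
Circumcentre = (-2, 3.3), r² = 11.89.
Diameter = 2r = 2√(11.89) ≈ 6.896.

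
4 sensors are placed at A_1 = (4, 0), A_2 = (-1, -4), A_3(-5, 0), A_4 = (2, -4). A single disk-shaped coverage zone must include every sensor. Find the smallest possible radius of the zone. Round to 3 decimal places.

4.507

By Welzl's lemma the MEC is supported by two points (diametrically opposite) or three points (on a circumcircle).
The minimum enclosing circle is determined by three boundary points: A_1, A_3, A_4.
Their circumcentre is (-0.5, -0.25) with r² = 20.3125.
The farthest remaining point A_2 is at distance² 14.3125 ≤ 20.3125.
r = √(20.3125) ≈ 4.507.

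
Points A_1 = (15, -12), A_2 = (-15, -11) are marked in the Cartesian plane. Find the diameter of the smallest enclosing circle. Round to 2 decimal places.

30.02

The smallest circle enclosing two points has them as diameter endpoints.
Centre = midpoint = (0, -11.5); r² = |A_1A_2|²/4 = 901/4 = 225.25.
Diameter = 2r = 2√(225.25) ≈ 30.02.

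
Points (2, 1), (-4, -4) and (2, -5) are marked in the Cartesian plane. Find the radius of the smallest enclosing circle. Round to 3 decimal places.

3.959

Call the three points A, B, C in the order given.
Side lengths²: AB² = 61, AC² = 36, BC² = 37.
Since AB² = 61 < 37 + 36 = 73, the triangle is acute, so the smallest enclosing circle is the circumcircle.
Circumcentre = (-7/12, -2), r² = 2257/144.
r = √(2257/144) ≈ 3.959.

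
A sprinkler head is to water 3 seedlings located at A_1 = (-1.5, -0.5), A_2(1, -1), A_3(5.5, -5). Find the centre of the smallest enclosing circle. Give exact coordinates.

(2, -2.75)

Side lengths²: A_1A_2² = 6.5, A_1A_3² = 69.25, A_2A_3² = 36.25.
Since A_1A_3² = 69.25 ≥ 36.25 + 6.5 = 42.75, the angle opposite A_1A_3 is not acute, so the smallest enclosing circle has A_1A_3 as diameter.
Centre = midpoint of A_1A_3 = (2, -2.75), r² = 69.25/4 = 17.3125.
Centre = (2, -2.75).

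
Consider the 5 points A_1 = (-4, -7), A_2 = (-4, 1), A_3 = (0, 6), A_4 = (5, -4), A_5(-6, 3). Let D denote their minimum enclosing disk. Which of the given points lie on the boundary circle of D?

A smallest enclosing disk is always determined by at most three of the input points on its boundary.
The minimum enclosing circle is determined by three boundary points: A_1, A_3, A_4.
Their circumcentre is (-15/14, -11/14) with r² = 4625/98.
The farthest remaining point A_5 is at distance² 3785/98 ≤ 4625/98.
The points at distance exactly r from the centre are A_1, A_3, A_4 — 3 points.

A_1, A_3, A_4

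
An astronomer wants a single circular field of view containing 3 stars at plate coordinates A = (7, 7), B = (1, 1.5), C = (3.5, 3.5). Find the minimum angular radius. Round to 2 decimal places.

Side lengths²: AB² = 66.25, AC² = 24.5, BC² = 10.25.
Since AB² = 66.25 ≥ 24.5 + 10.25 = 34.75, the angle opposite AB is not acute, so the smallest enclosing circle has AB as diameter.
Centre = midpoint of AB = (4, 4.25), r² = 66.25/4 = 16.5625.
r = √(16.5625) ≈ 4.07.

4.07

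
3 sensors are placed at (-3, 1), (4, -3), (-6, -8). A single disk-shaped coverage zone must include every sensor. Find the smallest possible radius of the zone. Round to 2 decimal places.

Call the three points A, B, C in the order given.
Side lengths²: AB² = 65, AC² = 90, BC² = 125.
Since BC² = 125 < 90 + 65 = 155, the triangle is acute, so the smallest enclosing circle is the circumcircle.
Circumcentre = (-1.5, -4.5), r² = 32.5.
r = √(32.5) ≈ 5.70.

5.70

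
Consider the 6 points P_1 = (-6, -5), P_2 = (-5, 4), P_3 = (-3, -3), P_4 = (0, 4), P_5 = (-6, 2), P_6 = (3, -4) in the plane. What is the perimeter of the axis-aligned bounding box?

Width = max x − min x = 3 − (-6) = 9.
Height = max y − min y = 4 − (-5) = 9.
Perimeter = 2(9 + 9) = 36.

36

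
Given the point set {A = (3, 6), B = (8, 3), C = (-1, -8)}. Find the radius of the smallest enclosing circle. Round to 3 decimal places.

7.358

Side lengths²: AB² = 34, AC² = 212, BC² = 202.
Since AC² = 212 < 202 + 34 = 236, the triangle is acute, so the smallest enclosing circle is the circumcircle.
Circumcentre = (83/41, -53/41), r² = 91001/1681.
r = √(91001/1681) ≈ 7.358.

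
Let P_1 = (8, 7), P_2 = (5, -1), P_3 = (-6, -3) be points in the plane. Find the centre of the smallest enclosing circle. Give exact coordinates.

Side lengths²: P_1P_2² = 73, P_1P_3² = 296, P_2P_3² = 125.
Since P_1P_3² = 296 ≥ 125 + 73 = 198, the angle opposite P_1P_3 is not acute, so the smallest enclosing circle has P_1P_3 as diameter.
Centre = midpoint of P_1P_3 = (1, 2), r² = 296/4 = 74.
Centre = (1, 2).

(1, 2)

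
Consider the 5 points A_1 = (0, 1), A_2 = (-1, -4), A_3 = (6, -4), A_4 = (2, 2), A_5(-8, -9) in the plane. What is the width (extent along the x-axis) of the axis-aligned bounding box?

14

max x = 6, min x = -8, so width = 14.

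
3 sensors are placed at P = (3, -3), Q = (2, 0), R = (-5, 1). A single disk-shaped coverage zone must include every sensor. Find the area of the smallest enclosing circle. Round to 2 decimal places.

Side lengths²: PQ² = 10, PR² = 80, QR² = 50.
Since PR² = 80 ≥ 50 + 10 = 60, the angle opposite PR is not acute, so the smallest enclosing circle has PR as diameter.
Centre = midpoint of PR = (-1, -1), r² = 80/4 = 20.
Area = π·r² = π·20 ≈ 62.83.

62.83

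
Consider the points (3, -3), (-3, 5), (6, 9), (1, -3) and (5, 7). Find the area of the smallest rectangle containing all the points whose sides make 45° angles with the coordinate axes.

In coordinates u = x + y, v = x − y the rectangle is axis-aligned; the map (x,y)→(u,v) scales areas by 2.
u-values: 0, 2, 15, -2, 12; range = 15 − (-2) = 17.
v-values: 6, -8, -3, 4, -2; range = 6 − (-8) = 14.
Area = (17 × 14) / 2 = 119.

119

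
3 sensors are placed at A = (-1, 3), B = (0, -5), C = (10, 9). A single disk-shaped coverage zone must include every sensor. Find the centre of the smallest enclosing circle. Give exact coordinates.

Side lengths²: AB² = 65, AC² = 157, BC² = 296.
Since BC² = 296 ≥ 157 + 65 = 222, the angle opposite BC is not acute, so the smallest enclosing circle has BC as diameter.
Centre = midpoint of BC = (5, 2), r² = 296/4 = 74.
Centre = (5, 2).

(5, 2)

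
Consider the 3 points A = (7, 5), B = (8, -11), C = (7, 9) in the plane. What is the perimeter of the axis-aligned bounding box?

42

Width = max x − min x = 8 − 7 = 1.
Height = max y − min y = 9 − (-11) = 20.
Perimeter = 2(1 + 20) = 42.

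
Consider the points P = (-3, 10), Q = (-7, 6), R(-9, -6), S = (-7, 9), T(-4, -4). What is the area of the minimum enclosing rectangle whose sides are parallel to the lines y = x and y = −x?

In coordinates u = x + y, v = x − y the rectangle is axis-aligned; the map (x,y)→(u,v) scales areas by 2.
u-values: 7, -1, -15, 2, -8; range = 7 − (-15) = 22.
v-values: -13, -13, -3, -16, 0; range = 0 − (-16) = 16.
Area = (22 × 16) / 2 = 176.

176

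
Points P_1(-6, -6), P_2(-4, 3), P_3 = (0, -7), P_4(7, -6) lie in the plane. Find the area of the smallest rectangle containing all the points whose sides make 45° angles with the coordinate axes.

In coordinates u = x + y, v = x − y the rectangle is axis-aligned; the map (x,y)→(u,v) scales areas by 2.
u-values: -12, -1, -7, 1; range = 1 − (-12) = 13.
v-values: 0, -7, 7, 13; range = 13 − (-7) = 20.
Area = (13 × 20) / 2 = 130.

130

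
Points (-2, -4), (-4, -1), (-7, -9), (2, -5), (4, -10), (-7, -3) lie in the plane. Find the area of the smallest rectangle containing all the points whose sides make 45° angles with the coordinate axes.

117

In coordinates u = x + y, v = x − y the rectangle is axis-aligned; the map (x,y)→(u,v) scales areas by 2.
u-values: -6, -5, -16, -3, -6, -10; range = -3 − (-16) = 13.
v-values: 2, -3, 2, 7, 14, -4; range = 14 − (-4) = 18.
Area = (13 × 18) / 2 = 117.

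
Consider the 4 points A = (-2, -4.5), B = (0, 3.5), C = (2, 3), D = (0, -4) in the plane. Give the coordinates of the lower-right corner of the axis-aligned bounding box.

(2, -4.5)

x-range [-2, 2], y-range [-4.5, 3.5].
The lower-right corner is (2, -4.5).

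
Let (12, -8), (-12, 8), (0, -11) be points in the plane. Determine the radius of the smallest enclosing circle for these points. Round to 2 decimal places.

14.42

Call the three points A, B, C in the order given.
Side lengths²: AB² = 832, AC² = 153, BC² = 505.
Since AB² = 832 ≥ 505 + 153 = 658, the angle opposite AB is not acute, so the smallest enclosing circle has AB as diameter.
Centre = midpoint of AB = (0, 0), r² = 832/4 = 208.
r = √208 ≈ 14.42.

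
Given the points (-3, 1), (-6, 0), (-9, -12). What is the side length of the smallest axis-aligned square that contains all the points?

The bounding box has width 6 and height 13.
An axis-aligned square enclosing the set must have side ≥ max(width, height).
So the minimum side is max(6, 13) = 13.

13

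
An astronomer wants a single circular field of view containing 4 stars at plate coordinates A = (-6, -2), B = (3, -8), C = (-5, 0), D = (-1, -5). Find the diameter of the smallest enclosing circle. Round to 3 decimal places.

By Welzl's lemma the MEC is supported by two points (diametrically opposite) or three points (on a circumcircle).
The farthest pair is B–C with squared distance 128. The circle on this segment as diameter has centre (-1, -4) and r² = 128/4 = 32.
Check A: distance² to centre = 29 ≤ 32, so it lies inside.
All remaining points lie in this disk, and no smaller disk contains both endpoints, so this is the minimum enclosing circle.
Diameter = 2r = 2√32 ≈ 11.314.

11.314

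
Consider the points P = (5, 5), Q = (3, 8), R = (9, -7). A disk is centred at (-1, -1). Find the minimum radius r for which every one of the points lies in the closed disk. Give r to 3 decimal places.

11.662

The required radius is the distance from (-1, -1) to the farthest point.
Squared distances: 72, 97, 136.
Maximum is 136, attained at R.
r = √136 ≈ 11.662.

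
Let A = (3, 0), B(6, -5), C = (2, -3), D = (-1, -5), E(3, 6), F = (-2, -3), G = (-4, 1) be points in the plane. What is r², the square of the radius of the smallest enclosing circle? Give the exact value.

A smallest enclosing disk is always determined by at most three of the input points on its boundary.
The minimum enclosing circle is determined by three boundary points: B, E, G.
Their circumcentre is (97/46, -7/46) with r² = 40885/1058.
The farthest remaining point D is at distance² 35089/1058 ≤ 40885/1058.

40885/1058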